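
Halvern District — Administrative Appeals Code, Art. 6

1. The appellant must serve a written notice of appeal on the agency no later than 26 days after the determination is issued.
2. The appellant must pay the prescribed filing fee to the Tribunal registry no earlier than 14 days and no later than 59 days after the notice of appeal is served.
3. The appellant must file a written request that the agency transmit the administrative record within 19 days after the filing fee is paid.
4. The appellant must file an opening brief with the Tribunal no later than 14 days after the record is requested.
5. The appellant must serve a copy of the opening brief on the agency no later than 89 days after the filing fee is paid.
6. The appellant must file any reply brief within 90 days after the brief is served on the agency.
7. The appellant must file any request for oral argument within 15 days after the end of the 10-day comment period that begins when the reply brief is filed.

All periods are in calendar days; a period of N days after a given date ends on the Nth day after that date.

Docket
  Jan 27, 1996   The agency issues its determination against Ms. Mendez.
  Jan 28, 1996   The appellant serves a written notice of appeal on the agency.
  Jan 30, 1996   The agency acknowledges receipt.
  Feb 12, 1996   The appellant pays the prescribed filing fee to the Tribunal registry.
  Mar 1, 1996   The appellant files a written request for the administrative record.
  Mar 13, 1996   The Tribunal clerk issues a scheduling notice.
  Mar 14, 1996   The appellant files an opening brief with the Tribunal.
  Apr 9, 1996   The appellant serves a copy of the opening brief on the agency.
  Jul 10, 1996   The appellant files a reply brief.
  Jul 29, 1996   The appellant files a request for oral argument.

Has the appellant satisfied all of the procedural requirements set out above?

Step 1: 26 days after Jan 27, 1996 (when the determination is issued) is Feb 22, 1996; done Jan 28, 1996 — timely.
Step 2: the window is 14–59 days after Jan 28, 1996 (when the notice of appeal is served), so Feb 11, 1996 through Mar 27, 1996; done Feb 12, 1996 — within the window.
Step 3: 19 days after Feb 12, 1996 (when the filing fee is paid) is Mar 2, 1996; done Mar 1, 1996 — timely.
Step 4: 14 days after Mar 1, 1996 (when the record is requested) is Mar 15, 1996; Mar 14, 1996 is within that limit.
Step 5: 89 days after Feb 12, 1996 (when the filing fee is paid) is May 11, 1996; done Apr 9, 1996 — timely.
Step 6: 90 days after Apr 9, 1996 (when the brief is served on the agency) is Jul 8, 1996; Jul 10, 1996 misses that deadline by 2 days.
The analysis stops there.

No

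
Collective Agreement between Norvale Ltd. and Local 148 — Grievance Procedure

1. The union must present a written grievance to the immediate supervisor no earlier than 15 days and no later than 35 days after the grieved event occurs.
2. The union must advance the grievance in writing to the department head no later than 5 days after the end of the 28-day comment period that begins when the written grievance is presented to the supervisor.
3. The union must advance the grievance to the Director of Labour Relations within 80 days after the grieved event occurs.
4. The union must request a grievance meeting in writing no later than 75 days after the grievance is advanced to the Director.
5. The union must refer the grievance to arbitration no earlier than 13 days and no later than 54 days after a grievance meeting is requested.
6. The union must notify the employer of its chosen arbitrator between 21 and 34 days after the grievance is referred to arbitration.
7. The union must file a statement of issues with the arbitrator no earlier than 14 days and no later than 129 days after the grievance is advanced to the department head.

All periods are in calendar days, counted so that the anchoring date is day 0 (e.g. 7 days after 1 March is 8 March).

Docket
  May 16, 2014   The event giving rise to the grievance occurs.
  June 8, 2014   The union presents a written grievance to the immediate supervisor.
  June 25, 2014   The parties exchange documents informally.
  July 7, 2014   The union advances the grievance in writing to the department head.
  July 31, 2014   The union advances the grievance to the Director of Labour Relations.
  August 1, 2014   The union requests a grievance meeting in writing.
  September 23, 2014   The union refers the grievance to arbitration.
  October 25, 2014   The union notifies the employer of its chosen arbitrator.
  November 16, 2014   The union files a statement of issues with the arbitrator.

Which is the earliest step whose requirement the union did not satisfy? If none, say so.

Step 7

Step 1 — 15 and 35 days from May 16, 2014 (when the grieved event occurs) are May 31, 2014 and June 20, 2014 respectively; done June 8, 2014, which is between those dates.
Step 2 — counting 5 days from July 6, 2014 (end of the 28-day comment period, which began when the written grievance is presented to the supervisor on June 8, 2014) gives a deadline of July 11, 2014; completed July 7, 2014, before the deadline.
Step 3 — counting 80 days from May 16, 2014 (when the grieved event occurs) gives a deadline of August 4, 2014; done July 31, 2014 — timely.
Step 4 — counting 75 days from July 31, 2014 (when the grievance is advanced to the Director) gives a deadline of October 14, 2014; done August 1, 2014 — timely.
Step 5 — 13 and 54 days from August 1, 2014 (when a grievance meeting is requested) are August 14, 2014 and September 24, 2014 respectively; done September 23, 2014 — within the window.
Step 6 — 21 and 34 days from September 23, 2014 (when the grievance is referred to arbitration) are October 14, 2014 and October 27, 2014 respectively; done October 25, 2014, which is between those dates.
Step 7 — 14 and 129 days from July 7, 2014 (when the grievance is advanced to the department head) are July 21, 2014 and November 13, 2014 respectively; November 16, 2014 is 3 days past the end of the window.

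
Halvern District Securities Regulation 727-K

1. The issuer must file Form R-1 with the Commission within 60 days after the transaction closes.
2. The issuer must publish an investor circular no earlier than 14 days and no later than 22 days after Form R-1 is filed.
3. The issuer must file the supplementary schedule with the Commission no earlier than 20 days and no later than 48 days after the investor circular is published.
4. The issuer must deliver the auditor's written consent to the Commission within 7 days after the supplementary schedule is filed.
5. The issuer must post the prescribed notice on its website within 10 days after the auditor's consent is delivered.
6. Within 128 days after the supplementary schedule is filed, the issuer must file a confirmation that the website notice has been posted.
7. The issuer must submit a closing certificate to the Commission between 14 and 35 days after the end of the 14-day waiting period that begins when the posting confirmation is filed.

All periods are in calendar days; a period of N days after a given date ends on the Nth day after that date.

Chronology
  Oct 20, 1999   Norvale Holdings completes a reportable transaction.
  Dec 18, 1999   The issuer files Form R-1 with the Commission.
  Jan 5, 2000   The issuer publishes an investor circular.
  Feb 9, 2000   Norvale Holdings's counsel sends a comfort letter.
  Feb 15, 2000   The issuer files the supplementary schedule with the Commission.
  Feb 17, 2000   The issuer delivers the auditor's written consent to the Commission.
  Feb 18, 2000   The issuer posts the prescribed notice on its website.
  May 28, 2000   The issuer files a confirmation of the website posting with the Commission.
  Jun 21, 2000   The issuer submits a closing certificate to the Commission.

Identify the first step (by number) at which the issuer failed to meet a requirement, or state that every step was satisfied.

Step 7

Step 1: 60 days after Oct 20, 1999 (when the transaction closes) is Dec 19, 1999; Dec 18, 1999 is within that limit.
Step 2: the window is 14–22 days after Dec 18, 1999 (when Form R-1 is filed), so Jan 1, 2000 through Jan 9, 2000; done Jan 5, 2000, which is between those dates.
Step 3: the window is 20–48 days after Jan 5, 2000 (when the investor circular is published), so Jan 25, 2000 through Feb 22, 2000; done Feb 15, 2000, which is between those dates.
Step 4: 7 days after Feb 15, 2000 (when the supplementary schedule is filed) is Feb 22, 2000; completed Feb 17, 2000, before the deadline.
Step 5: 10 days after Feb 17, 2000 (when the auditor's consent is delivered) is Feb 27, 2000; done Feb 18, 2000 — timely.
Step 6: 128 days after Feb 15, 2000 (when the supplementary schedule is filed) is Jun 22, 2000; May 28, 2000 is within that limit.
Step 7: the window is 14–35 days after Jun 11, 2000 (end of the 14-day waiting period, which began when the posting confirmation is filed on May 28, 2000), so Jun 25, 2000 through Jul 16, 2000; Jun 21, 2000 is 4 days too early.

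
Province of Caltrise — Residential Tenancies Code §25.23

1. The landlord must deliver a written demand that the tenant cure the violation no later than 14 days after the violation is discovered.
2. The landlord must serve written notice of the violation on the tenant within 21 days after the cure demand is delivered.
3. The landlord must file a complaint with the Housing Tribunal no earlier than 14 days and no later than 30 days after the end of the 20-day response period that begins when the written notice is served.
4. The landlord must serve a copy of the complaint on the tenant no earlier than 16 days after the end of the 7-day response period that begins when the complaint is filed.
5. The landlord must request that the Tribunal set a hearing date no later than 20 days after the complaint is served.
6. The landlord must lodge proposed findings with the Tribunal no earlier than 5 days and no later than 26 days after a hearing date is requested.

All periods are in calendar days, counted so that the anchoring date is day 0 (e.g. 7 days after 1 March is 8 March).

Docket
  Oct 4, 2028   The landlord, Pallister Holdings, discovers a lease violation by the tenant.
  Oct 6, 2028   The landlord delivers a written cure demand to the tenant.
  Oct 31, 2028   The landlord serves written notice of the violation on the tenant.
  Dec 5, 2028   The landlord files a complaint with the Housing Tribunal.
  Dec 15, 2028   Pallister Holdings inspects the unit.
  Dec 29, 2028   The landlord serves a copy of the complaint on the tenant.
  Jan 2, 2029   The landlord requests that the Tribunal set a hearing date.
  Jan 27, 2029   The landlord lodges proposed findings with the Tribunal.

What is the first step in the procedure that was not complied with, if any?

(1) due by Oct 4, 2028 + 14 days = Oct 18, 2028; Oct 6, 2028 is within that limit.
(2) due by Oct 6, 2028 + 21 days = Oct 27, 2028; not done until Oct 31, 2028, 4 days after the deadline.

Step 2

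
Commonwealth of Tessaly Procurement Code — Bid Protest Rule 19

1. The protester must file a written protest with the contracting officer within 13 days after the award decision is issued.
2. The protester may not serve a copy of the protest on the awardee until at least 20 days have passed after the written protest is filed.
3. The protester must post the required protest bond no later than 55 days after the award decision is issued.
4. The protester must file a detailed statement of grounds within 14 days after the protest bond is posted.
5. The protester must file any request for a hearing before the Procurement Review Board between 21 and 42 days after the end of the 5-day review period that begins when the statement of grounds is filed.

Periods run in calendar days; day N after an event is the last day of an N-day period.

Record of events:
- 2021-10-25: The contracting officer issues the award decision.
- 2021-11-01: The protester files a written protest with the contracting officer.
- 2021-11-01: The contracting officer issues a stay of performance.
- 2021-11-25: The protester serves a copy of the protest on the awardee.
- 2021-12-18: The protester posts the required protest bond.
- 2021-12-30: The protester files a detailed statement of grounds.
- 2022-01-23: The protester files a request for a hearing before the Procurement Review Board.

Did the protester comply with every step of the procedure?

Step 1: 13 days after 2021-10-25 (when the award decision is issued) is 2021-11-07; done 2021-11-01 — timely.
Step 2: the earliest permitted date is 20 days after 2021-11-01 (when the written protest is filed), i.e. 2021-11-21; done 2021-11-25, after the minimum wait.
Step 3: 55 days after 2021-10-25 (when the award decision is issued) is 2021-12-19; 2021-12-18 is within that limit.
Step 4: 14 days after 2021-12-18 (when the protest bond is posted) is 2022-01-01; 2021-12-30 is within that limit.
Step 5: the window is 21–42 days after 2022-01-04 (end of the 5-day review period, which began when the statement of grounds is filed on 2021-12-30), so 2022-01-25 through 2022-02-15; done 2022-01-23 — 2 days before the window opened.
The procedure was therefore not followed at step 5.

No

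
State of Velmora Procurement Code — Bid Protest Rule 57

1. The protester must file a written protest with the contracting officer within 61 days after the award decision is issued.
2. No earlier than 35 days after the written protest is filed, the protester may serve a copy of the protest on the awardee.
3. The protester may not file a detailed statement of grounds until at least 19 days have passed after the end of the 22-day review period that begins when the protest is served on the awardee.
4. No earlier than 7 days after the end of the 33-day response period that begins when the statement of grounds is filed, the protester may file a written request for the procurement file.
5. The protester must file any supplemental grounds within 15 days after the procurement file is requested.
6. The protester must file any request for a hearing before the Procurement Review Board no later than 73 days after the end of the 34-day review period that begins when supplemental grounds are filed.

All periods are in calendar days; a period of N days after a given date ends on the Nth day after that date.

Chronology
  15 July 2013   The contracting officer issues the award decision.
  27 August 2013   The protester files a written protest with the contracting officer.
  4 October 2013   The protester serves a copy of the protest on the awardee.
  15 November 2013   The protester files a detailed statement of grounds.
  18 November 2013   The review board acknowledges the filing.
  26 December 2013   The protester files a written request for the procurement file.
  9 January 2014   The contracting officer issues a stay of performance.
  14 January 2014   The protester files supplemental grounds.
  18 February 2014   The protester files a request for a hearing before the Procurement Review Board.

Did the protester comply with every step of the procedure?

No

Step 1: 61 days after 15 July 2013 (when the award decision is issued) is 14 September 2013; done 27 August 2013 — timely.
Step 2: the earliest permitted date is 35 days after 27 August 2013 (when the written protest is filed), i.e. 1 October 2013; 4 October 2013 is on or after that date.
Step 3: the earliest permitted date is 19 days after 26 October 2013 (end of the 22-day review period, which began when the protest is served on the awardee on 4 October 2013), i.e. 14 November 2013; done 15 November 2013 — permitted.
Step 4: the earliest permitted date is 7 days after 18 December 2013 (end of the 33-day response period, which began when the statement of grounds is filed on 15 November 2013), i.e. 25 December 2013; 26 December 2013 is on or after that date.
Step 5: 15 days after 26 December 2013 (when the procurement file is requested) is 10 January 2014; done 14 January 2014 — 4 days late.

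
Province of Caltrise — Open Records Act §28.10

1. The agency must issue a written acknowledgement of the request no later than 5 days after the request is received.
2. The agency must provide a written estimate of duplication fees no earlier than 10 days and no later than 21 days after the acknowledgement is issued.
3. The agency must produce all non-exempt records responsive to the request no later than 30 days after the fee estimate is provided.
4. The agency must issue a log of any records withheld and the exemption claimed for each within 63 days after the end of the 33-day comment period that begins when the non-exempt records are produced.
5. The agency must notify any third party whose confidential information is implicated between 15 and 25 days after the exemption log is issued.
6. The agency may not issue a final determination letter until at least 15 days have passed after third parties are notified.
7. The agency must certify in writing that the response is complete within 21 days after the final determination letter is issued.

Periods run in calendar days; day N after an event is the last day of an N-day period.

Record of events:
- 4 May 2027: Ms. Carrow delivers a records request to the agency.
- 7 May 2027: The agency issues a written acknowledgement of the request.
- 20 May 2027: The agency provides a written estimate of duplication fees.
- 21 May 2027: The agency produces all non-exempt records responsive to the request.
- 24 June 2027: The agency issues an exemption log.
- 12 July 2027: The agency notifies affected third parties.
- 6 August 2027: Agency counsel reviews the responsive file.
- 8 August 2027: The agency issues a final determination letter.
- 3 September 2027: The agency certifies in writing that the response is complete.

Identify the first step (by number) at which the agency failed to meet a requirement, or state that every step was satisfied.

Step 1: 5 days after 4 May 2027 (when the request is received) is 9 May 2027; 7 May 2027 is within that limit.
Step 2: the window is 10–21 days after 7 May 2027 (when the acknowledgement is issued), so 17 May 2027 through 28 May 2027; 20 May 2027 falls inside that range.
Step 3: 30 days after 20 May 2027 (when the fee estimate is provided) is 19 June 2027; completed 21 May 2027, before the deadline.
Step 4: 63 days after 23 June 2027 (end of the 33-day comment period, which began when the non-exempt records are produced on 21 May 2027) is 25 August 2027; done 24 June 2027 — timely.
Step 5: the window is 15–25 days after 24 June 2027 (when the exemption log is issued), so 9 July 2027 through 19 July 2027; 12 July 2027 falls inside that range.
Step 6: the earliest permitted date is 15 days after 12 July 2027 (when third parties are notified), i.e. 27 July 2027; 8 August 2027 is on or after that date.
Step 7: 21 days after 8 August 2027 (when the final determination letter is issued) is 29 August 2027; 3 September 2027 misses that deadline by 5 days.
Later steps need not be reached.

Step 7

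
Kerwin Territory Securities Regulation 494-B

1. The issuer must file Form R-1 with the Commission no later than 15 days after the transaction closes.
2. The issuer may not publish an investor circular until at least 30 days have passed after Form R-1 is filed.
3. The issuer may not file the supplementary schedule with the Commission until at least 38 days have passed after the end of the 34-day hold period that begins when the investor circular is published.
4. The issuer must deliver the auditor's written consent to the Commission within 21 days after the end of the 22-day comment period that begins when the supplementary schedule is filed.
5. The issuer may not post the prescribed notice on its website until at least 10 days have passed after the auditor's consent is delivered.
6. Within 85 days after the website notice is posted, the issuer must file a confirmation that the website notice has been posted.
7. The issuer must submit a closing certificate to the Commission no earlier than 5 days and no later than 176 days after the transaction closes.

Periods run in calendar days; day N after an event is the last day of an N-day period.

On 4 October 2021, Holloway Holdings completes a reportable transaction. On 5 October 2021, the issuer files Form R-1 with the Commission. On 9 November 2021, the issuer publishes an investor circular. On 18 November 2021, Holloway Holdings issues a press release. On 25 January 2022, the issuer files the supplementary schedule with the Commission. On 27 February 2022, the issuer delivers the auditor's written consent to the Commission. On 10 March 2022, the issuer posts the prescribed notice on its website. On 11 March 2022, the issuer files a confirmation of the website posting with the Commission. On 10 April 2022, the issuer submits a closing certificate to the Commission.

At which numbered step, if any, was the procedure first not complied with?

Step 7

(1) due by 4 October 2021 + 15 days = 19 October 2021; 5 October 2021 is within that limit.
(2) permitted from 5 October 2021 + 30 days = 4 November 2021 onward; 9 November 2021 is on or after that date.
(3) permitted from 13 December 2021 + 38 days = 20 January 2022 onward; done 25 January 2022, after the minimum wait.
(4) due by 16 February 2022 + 21 days = 9 March 2022; completed 27 February 2022, before the deadline.
(5) permitted from 27 February 2022 + 10 days = 9 March 2022 onward; done 10 March 2022 — permitted.
(6) due by 10 March 2022 + 85 days = 3 June 2022; completed 11 March 2022, before the deadline.
(7) the permitted window runs from 4 October 2021 + 5 = 9 October 2021 to 4 October 2021 + 176 = 29 March 2022; 10 April 2022 is 12 days past the end of the window.
The procedure was therefore not followed at step 7.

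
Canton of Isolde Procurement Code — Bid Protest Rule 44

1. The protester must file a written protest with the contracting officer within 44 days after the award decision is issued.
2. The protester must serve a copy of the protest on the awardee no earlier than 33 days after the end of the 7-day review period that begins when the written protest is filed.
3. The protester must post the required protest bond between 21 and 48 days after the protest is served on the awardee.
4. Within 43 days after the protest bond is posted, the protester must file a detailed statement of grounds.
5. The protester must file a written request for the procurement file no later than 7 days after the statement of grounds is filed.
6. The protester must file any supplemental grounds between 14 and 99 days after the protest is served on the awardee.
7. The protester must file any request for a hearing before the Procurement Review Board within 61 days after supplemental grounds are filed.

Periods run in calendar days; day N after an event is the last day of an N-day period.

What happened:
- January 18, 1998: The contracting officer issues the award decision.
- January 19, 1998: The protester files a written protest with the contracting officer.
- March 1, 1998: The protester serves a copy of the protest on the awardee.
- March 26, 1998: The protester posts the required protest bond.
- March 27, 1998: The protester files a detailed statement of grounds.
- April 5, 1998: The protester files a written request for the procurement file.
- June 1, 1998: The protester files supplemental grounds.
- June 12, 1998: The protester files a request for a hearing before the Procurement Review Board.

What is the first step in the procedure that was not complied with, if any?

Step 5

Step 1: 44 days after January 18, 1998 (when the award decision is issued) is March 3, 1998; completed January 19, 1998, before the deadline.
Step 2: the earliest permitted date is 33 days after January 26, 1998 (end of the 7-day review period, which began when the written protest is filed on January 19, 1998), i.e. February 28, 1998; March 1, 1998 is on or after that date.
Step 3: the window is 21–48 days after March 1, 1998 (when the protest is served on the awardee), so March 22, 1998 through April 18, 1998; March 26, 1998 falls inside that range.
Step 4: 43 days after March 26, 1998 (when the protest bond is posted) is May 8, 1998; done March 27, 1998 — timely.
Step 5: 7 days after March 27, 1998 (when the statement of grounds is filed) is April 3, 1998; April 5, 1998 misses that deadline by 2 days.
The procedure was therefore not followed at step 5.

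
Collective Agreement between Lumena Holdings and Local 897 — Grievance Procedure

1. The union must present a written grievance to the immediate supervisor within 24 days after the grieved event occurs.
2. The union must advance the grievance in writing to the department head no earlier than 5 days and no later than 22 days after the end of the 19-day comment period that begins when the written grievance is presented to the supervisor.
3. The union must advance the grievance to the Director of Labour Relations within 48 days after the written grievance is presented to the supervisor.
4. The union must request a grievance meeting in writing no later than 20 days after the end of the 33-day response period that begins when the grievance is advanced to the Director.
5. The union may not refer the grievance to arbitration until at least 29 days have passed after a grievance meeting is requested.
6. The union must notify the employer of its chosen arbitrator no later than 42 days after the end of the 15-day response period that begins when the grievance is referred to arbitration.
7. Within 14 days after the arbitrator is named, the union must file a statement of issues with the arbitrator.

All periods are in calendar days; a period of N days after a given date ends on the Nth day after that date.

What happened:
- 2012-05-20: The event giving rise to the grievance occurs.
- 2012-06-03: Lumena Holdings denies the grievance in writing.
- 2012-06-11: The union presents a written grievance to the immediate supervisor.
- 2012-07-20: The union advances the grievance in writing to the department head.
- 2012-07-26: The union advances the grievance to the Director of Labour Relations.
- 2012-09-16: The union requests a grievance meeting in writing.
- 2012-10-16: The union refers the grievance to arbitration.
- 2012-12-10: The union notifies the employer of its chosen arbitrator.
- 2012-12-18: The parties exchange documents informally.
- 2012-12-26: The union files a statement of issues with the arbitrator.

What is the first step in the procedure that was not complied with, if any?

Step 1: 24 days after 2012-05-20 (when the grieved event occurs) is 2012-06-13; 2012-06-11 is within that limit.
Step 2: the window is 5–22 days after 2012-06-30 (end of the 19-day comment period, which began when the written grievance is presented to the supervisor on 2012-06-11), so 2012-07-05 through 2012-07-22; done 2012-07-20, which is between those dates.
Step 3: 48 days after 2012-06-11 (when the written grievance is presented to the supervisor) is 2012-07-29; 2012-07-26 is within that limit.
Step 4: 20 days after 2012-08-28 (end of the 33-day response period, which began when the grievance is advanced to the Director on 2012-07-26) is 2012-09-17; done 2012-09-16 — timely.
Step 5: the earliest permitted date is 29 days after 2012-09-16 (when a grievance meeting is requested), i.e. 2012-10-15; done 2012-10-16 — permitted.
Step 6: 42 days after 2012-10-31 (end of the 15-day response period, which began when the grievance is referred to arbitration on 2012-10-16) is 2012-12-12; completed 2012-12-10, before the deadline.
Step 7: 14 days after 2012-12-10 (when the arbitrator is named) is 2012-12-24; done 2012-12-26 — 2 days late.
The procedure was therefore not followed at step 7.

Step 7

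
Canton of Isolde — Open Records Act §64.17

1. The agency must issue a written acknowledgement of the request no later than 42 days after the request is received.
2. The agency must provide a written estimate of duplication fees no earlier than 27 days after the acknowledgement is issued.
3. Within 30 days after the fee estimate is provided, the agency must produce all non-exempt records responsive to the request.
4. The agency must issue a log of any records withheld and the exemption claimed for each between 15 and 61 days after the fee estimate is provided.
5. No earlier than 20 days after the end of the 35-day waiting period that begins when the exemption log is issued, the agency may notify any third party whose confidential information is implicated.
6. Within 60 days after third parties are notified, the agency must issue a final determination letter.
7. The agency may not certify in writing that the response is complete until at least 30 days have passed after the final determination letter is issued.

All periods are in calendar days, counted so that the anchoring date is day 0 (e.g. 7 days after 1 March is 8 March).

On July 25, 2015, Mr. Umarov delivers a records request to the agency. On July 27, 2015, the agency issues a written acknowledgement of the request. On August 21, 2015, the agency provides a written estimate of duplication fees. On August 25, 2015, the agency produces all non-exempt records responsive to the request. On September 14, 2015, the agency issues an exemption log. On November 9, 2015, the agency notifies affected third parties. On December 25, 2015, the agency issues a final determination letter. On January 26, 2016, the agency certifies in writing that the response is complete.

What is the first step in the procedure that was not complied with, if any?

Step 2

(1) due by July 25, 2015 + 42 days = September 5, 2015; July 27, 2015 is within that limit.
(2) permitted from July 27, 2015 + 27 days = August 23, 2015 onward; August 21, 2015 is 2 days before the earliest permitted date.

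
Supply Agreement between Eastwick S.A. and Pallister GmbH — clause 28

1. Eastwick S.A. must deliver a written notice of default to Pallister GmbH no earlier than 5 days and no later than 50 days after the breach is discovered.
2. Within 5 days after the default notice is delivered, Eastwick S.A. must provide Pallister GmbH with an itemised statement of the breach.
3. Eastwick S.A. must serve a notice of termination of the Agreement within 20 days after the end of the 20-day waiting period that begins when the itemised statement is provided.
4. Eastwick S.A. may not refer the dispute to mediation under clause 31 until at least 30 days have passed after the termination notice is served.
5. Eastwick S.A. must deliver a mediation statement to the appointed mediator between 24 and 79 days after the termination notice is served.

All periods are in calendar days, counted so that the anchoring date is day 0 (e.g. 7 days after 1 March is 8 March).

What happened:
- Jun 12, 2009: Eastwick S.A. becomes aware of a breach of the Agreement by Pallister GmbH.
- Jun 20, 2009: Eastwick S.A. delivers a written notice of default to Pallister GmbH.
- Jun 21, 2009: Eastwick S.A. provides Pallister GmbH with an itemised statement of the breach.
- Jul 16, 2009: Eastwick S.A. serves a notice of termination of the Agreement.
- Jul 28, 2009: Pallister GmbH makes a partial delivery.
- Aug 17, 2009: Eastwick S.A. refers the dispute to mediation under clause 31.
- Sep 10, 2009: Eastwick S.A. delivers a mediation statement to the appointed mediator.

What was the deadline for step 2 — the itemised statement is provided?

Step 2 runs from Jun 20, 2009, when the default notice is delivered. 5 days after Jun 20, 2009 is Jun 25, 2009.

Jun 25, 2009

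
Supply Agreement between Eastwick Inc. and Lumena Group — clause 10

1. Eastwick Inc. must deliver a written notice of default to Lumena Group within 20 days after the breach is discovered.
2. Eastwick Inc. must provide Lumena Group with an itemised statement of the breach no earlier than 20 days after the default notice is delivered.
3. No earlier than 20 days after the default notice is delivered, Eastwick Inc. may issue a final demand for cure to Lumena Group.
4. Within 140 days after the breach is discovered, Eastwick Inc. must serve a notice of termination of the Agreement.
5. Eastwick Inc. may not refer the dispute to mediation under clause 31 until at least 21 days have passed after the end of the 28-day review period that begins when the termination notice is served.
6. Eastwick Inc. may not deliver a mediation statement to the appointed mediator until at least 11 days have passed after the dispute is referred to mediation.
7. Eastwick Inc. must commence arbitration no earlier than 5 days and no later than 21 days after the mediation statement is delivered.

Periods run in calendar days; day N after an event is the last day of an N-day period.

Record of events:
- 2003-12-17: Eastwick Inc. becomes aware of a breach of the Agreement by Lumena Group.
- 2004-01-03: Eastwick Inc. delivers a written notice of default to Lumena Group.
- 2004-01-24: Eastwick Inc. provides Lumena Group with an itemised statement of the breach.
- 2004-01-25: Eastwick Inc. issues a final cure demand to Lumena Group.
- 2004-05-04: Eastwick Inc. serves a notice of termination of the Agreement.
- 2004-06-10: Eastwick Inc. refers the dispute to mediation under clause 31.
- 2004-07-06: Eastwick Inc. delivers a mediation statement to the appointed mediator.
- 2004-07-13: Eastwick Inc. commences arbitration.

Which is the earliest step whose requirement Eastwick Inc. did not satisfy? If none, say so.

Step 5

Step 1: 20 days after 2003-12-17 (when the breach is discovered) is 2004-01-06; 2004-01-03 is within that limit.
Step 2: the earliest permitted date is 20 days after 2004-01-03 (when the default notice is delivered), i.e. 2004-01-23; done 2004-01-24, after the minimum wait.
Step 3: the earliest permitted date is 20 days after 2004-01-03 (when the default notice is delivered), i.e. 2004-01-23; done 2004-01-25, after the minimum wait.
Step 4: 140 days after 2003-12-17 (when the breach is discovered) is 2004-05-05; done 2004-05-04 — timely.
Step 5: the earliest permitted date is 21 days after 2004-06-01 (end of the 28-day review period, which began when the termination notice is served on 2004-05-04), i.e. 2004-06-22; acted on 2004-06-10, 12 days prematurely.
No need to go further; step 5 was not satisfied.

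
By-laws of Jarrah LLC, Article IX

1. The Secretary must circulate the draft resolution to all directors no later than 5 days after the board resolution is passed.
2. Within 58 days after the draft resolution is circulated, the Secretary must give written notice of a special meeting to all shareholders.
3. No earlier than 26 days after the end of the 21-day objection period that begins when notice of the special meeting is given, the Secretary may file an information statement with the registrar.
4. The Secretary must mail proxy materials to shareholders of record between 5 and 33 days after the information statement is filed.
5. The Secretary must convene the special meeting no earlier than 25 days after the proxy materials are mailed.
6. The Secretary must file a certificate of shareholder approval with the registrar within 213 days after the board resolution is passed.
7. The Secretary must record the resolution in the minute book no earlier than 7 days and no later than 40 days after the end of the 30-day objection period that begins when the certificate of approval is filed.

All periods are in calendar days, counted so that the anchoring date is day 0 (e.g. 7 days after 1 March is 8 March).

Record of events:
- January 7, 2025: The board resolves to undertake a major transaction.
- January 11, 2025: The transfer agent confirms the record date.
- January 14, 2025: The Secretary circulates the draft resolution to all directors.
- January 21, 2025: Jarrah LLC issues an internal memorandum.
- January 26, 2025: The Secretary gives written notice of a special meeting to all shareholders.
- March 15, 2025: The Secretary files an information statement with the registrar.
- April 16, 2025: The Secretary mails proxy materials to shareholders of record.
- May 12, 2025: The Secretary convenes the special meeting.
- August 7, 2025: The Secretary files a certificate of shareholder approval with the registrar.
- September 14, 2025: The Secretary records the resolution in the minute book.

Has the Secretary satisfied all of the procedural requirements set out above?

No

Step 1: 5 days after January 7, 2025 (when the board resolution is passed) is January 12, 2025; not done until January 14, 2025, 2 days after the deadline.
The procedure was therefore not followed at step 1.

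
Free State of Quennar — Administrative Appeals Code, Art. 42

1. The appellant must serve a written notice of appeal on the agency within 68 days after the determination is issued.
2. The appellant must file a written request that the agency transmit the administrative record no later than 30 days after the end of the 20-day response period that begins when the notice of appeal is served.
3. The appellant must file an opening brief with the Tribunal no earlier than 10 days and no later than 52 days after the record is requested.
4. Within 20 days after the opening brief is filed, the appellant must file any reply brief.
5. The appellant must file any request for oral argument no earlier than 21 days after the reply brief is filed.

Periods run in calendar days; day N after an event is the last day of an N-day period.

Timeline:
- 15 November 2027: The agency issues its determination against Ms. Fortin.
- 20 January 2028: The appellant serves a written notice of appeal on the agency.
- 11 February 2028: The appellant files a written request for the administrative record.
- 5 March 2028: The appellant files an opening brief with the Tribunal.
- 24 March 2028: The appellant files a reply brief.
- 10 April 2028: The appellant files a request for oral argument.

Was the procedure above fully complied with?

No

(1) due by 15 November 2027 + 68 days = 22 January 2028; done 20 January 2028 — timely.
(2) due by 9 February 2028 + 30 days = 10 March 2028; done 11 February 2028 — timely.
(3) the permitted window runs from 11 February 2028 + 10 = 21 February 2028 to 11 February 2028 + 52 = 3 April 2028; done 5 March 2028, which is between those dates.
(4) due by 5 March 2028 + 20 days = 25 March 2028; done 24 March 2028 — timely.
(5) permitted from 24 March 2028 + 21 days = 14 April 2028 onward; 10 April 2028 is 4 days before the earliest permitted date.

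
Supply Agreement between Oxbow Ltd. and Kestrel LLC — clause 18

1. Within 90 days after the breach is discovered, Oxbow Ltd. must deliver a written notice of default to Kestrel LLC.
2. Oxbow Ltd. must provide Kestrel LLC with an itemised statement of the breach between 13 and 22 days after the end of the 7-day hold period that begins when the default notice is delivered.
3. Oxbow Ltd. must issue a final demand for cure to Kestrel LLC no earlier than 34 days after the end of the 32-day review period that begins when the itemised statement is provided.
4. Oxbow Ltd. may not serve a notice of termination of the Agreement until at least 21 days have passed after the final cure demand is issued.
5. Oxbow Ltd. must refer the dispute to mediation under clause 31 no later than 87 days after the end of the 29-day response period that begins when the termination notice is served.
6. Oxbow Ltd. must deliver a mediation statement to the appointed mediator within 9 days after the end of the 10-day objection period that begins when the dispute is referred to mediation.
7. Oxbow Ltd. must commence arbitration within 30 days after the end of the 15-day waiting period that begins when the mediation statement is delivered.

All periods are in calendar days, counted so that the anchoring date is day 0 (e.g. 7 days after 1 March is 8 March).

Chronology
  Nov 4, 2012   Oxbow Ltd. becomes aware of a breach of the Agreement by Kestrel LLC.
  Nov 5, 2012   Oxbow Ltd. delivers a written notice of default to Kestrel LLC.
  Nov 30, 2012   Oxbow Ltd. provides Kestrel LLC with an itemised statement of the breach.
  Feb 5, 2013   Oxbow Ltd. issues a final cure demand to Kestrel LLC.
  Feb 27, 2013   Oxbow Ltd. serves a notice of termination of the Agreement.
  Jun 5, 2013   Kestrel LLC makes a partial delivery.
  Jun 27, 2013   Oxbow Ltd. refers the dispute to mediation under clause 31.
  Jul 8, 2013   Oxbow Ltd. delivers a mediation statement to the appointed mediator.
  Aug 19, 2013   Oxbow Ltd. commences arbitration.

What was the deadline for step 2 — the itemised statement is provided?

Dec 4, 2012

The default notice is delivered on Nov 5, 2012; the 7-day hold period therefore ends Nov 12, 2012, and step 2 runs from that date. The window is 13–22 days after Nov 12, 2012; it closes on Dec 4, 2012.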